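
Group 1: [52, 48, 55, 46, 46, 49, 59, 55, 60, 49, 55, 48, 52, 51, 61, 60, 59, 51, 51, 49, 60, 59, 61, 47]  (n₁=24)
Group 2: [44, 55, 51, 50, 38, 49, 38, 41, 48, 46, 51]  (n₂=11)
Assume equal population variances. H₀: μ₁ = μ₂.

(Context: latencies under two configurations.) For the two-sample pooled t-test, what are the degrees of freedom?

degrees of freedom = 33

df = n₁ + n₂ − 2 = 24 + 11 − 2 = 33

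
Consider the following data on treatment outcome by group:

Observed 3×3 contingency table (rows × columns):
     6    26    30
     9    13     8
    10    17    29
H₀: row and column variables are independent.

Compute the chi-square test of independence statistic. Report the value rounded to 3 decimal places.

Row totals [62, 30, 56], col totals [25, 56, 67], n=148
χ² = (6−10.47)²/10.47 + (26−23.46)²/23.46 + (30−28.07)²/28.07 + (9−5.07)²/5.07 + (13−11.35)²/11.35 + (8−13.58)²/13.58 + (10−9.46)²/9.46 + (17−21.19)²/21.19 + (29−25.35)²/25.35 = 9.2873
df = 4

test statistic = 9.287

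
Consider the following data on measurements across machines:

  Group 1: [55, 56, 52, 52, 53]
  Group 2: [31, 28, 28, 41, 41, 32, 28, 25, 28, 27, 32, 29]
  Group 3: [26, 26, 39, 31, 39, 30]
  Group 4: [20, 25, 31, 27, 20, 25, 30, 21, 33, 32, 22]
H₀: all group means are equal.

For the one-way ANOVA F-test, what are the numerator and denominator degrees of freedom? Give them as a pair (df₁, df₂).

k = 4 groups, N = 34 total
df = (k−1, N−k) = (4−1, 34−4) = (3, 30)

degrees of freedom = [3, 30]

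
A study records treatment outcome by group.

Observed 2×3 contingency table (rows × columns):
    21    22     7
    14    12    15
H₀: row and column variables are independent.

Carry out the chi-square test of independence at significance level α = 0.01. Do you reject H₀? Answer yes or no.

reject H₀: no

Row totals [50, 41], col totals [35, 34, 22], n=91
χ² = (21−19.23)²/19.23 + (22−18.68)²/18.68 + (7−12.09)²/12.09 + (14−15.77)²/15.77 + (12−15.32)²/15.32 + (15−9.91)²/9.91 = 6.4230
df = 2
p-value (upper-tail) = 0.04030
At α=0.01: p ≥ α → fail to reject H₀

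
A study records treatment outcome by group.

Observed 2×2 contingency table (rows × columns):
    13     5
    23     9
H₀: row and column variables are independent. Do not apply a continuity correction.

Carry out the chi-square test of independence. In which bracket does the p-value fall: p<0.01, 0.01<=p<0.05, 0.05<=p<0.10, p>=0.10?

Row totals [18, 32], col totals [36, 14], n=50
χ² = (13−12.96)²/12.96 + (5−5.04)²/5.04 + (23−23.04)²/23.04 + (9−8.96)²/8.96 = 0.0007
df = 1
p-value (upper-tail) = 0.97906
→ bracket: p>=0.10

p-value bracket: p>=0.10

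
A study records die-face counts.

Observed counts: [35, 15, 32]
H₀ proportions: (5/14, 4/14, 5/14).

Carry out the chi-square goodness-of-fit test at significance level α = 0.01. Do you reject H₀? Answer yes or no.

reject H₀: no

n = 82; E_i = n·p_i = [29.29, 23.43, 29.29]
χ² = (35−29.29)²/29.29 + (15−23.43)²/23.43 + (32−29.29)²/29.29 = 4.3988
df = 2
p-value (upper-tail) = 0.11087
At α=0.01: p ≥ α → fail to reject H₀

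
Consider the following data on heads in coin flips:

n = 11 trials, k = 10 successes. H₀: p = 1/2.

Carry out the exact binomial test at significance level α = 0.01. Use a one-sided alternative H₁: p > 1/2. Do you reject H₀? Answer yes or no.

reject H₀: yes

Exact binomial: n=11, k=10, p₀=1/2=0.5000
P(X≥10) from Σ C(n,i)·p₀^i·(1−p₀)^(n−i)
p-value (one-sided, H₁ greater) = 0.00586
At α=0.01: p < α → reject H₀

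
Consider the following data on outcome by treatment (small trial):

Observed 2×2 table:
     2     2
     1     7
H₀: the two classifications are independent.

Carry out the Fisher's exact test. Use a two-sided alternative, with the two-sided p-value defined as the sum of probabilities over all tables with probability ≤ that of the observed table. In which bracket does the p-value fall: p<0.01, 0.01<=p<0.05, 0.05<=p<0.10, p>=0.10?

p-value bracket: p>=0.10

Margins: r₁=4, r₂=8, c₁=3, c₂=9, n=12
p_obs = C(4,2)·C(8,1)/C(12,3); sum pmf over tables with pmf ≤ p_obs
p-value (two-sided) = 0.23636
→ bracket: p>=0.10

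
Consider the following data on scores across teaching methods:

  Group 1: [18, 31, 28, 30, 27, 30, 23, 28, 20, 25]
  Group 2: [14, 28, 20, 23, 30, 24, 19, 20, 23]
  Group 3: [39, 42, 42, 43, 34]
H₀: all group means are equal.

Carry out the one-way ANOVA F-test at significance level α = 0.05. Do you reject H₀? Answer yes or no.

Group means [26.00, 22.33, 40.00], grand mean 27.542
SSB = Σnᵢ(x̄ᵢ−x̄)² = 1043.958; SSW = ΣΣ(x−x̄ᵢ)² = 416.000
MSB = 1043.958/2 = 521.9792; MSW = 416.000/21 = 19.8095
F = MSB/MSW = 26.3499
df = (2, 21)
p-value (upper-tail) = 0.00000
At α=0.05: p < α → reject H₀

reject H₀: yes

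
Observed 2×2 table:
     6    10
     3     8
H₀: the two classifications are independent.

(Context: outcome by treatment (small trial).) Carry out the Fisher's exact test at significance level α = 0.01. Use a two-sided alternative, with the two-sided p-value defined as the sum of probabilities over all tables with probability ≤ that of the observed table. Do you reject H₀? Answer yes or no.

Margins: r₁=16, r₂=11, c₁=9, c₂=18, n=27
p_obs = C(16,6)·C(11,3)/C(27,9); sum pmf over tables with pmf ≤ p_obs
p-value (two-sided) = 0.69245
At α=0.01: p ≥ α → fail to reject H₀

reject H₀: no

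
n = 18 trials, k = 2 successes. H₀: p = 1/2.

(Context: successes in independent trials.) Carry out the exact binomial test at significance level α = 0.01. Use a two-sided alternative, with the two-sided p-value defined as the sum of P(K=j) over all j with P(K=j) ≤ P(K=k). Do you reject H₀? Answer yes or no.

reject H₀: yes

Exact binomial: n=18, k=2, p₀=1/2=0.5000
P(X=j) = C(n,j)·p₀^j·(1−p₀)^(n−j); p = Σ P(X=j) over j with P(X=j) ≤ P(X=2)
p-value (two-sided) = 0.00131
At α=0.01: p < α → reject H₀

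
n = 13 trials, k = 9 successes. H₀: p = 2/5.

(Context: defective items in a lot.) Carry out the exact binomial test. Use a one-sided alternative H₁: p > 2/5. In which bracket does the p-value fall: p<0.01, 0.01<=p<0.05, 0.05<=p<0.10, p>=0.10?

p-value bracket: 0.01<=p<0.05

Exact binomial: n=13, k=9, p₀=2/5=0.4000
P(X≥9) from Σ C(n,i)·p₀^i·(1−p₀)^(n−i)
p-value (one-sided, H₁ greater) = 0.03208
→ bracket: 0.01<=p<0.05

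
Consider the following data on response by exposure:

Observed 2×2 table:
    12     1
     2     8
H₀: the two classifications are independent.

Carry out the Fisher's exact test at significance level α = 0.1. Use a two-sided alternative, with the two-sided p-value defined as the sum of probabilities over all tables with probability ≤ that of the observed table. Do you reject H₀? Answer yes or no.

Margins: r₁=13, r₂=10, c₁=14, c₂=9, n=23
p_obs = C(13,12)·C(10,2)/C(23,14); sum pmf over tables with pmf ≤ p_obs
p-value (two-sided) = 0.00073
At α=0.1: p < α → reject H₀

reject H₀: yes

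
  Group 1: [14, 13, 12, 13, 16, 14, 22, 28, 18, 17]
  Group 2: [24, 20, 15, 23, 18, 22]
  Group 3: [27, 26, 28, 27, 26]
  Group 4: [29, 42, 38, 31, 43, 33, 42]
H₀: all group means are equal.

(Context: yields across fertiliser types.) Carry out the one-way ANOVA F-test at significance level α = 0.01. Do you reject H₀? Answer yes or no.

Group means [16.70, 20.33, 26.80, 36.86], grand mean 24.321
SSB = Σnᵢ(x̄ᵢ−x̄)² = 1807.017; SSW = ΣΣ(x−x̄ᵢ)² = 485.090
MSB = 1807.017/3 = 602.3389; MSW = 485.090/24 = 20.2121
F = MSB/MSW = 29.8009
df = (3, 24)
p-value (upper-tail) = 0.00000
At α=0.01: p < α → reject H₀

reject H₀: yes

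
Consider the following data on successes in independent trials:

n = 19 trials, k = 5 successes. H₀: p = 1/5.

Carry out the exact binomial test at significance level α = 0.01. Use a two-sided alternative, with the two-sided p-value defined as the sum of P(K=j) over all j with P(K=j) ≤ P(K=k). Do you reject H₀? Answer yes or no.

reject H₀: no

Exact binomial: n=19, k=5, p₀=1/5=0.2000
P(X=j) = C(n,j)·p₀^j·(1−p₀)^(n−j); p = Σ P(X=j) over j with P(X=j) ≤ P(X=5)
p-value (two-sided) = 0.56360
At α=0.01: p ≥ α → fail to reject H₀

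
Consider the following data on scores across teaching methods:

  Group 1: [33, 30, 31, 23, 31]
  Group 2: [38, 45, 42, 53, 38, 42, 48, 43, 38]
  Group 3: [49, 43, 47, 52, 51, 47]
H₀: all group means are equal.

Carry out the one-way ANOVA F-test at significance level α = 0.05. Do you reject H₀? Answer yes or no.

reject H₀: yes

Group means [29.60, 43.00, 48.17], grand mean 41.200
SSB = Σnᵢ(x̄ᵢ−x̄)² = 993.167; SSW = ΣΣ(x−x̄ᵢ)² = 318.033
MSB = 993.167/2 = 496.5833; MSW = 318.033/17 = 18.7078
F = MSB/MSW = 26.5441
df = (2, 17)
p-value (upper-tail) = 0.00001
At α=0.05: p < α → reject H₀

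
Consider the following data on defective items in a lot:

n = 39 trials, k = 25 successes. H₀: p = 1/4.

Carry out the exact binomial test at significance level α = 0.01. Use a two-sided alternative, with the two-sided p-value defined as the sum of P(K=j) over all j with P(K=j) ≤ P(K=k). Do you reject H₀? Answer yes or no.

reject H₀: yes

Exact binomial: n=39, k=25, p₀=1/4=0.2500
P(X=j) = C(n,j)·p₀^j·(1−p₀)^(n−j); p = Σ P(X=j) over j with P(X=j) ≤ P(X=25)
p-value (two-sided) = 0.00000
At α=0.01: p < α → reject H₀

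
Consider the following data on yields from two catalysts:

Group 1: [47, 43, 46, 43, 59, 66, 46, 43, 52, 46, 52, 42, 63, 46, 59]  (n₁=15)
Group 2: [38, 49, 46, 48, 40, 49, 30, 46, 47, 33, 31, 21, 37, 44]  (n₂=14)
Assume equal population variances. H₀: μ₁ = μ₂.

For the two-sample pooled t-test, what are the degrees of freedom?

df = n₁ + n₂ − 2 = 15 + 14 − 2 = 27

degrees of freedom = 27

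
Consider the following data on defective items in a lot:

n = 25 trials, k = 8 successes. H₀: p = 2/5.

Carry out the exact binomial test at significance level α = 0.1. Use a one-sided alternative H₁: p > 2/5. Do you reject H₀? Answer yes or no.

Exact binomial: n=25, k=8, p₀=2/5=0.4000
P(X≥8) from Σ C(n,i)·p₀^i·(1−p₀)^(n−i)
p-value (one-sided, H₁ greater) = 0.84645
At α=0.1: p ≥ α → fail to reject H₀

reject H₀: no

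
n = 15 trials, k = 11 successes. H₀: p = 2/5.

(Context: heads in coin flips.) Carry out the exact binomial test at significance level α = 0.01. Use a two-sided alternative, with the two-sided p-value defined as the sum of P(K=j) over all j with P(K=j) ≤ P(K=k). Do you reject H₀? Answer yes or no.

Exact binomial: n=15, k=11, p₀=2/5=0.4000
P(X=j) = C(n,j)·p₀^j·(1−p₀)^(n−j); p = Σ P(X=j) over j with P(X=j) ≤ P(X=11)
p-value (two-sided) = 0.01452
At α=0.01: p ≥ α → fail to reject H₀

reject H₀: no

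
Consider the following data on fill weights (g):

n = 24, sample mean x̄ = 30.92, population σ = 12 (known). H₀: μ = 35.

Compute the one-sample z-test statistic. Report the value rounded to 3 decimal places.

test statistic = -1.666

SE = σ/√n = 12/√24 = 2.4495
z = (x̄−μ₀)/SE = (30.92−35)/2.4495 = -1.6657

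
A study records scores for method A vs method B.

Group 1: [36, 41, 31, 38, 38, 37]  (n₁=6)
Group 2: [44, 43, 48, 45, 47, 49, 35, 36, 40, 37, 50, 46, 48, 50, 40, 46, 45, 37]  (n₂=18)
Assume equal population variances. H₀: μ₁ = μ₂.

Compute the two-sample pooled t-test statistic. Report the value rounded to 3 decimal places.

test statistic = -3.114

x̄₁=36.833, s₁=3.312, n₁=6
x̄₂=43.667, s₂=4.982, n₂=18
s_p² = [5·3.312² + 17·4.982²]/22 = 21.6742
SE = √(s_p²·(1/6+1/18)) = 2.1947
t = (36.833−43.667)/2.1947 = -3.1136
df = 22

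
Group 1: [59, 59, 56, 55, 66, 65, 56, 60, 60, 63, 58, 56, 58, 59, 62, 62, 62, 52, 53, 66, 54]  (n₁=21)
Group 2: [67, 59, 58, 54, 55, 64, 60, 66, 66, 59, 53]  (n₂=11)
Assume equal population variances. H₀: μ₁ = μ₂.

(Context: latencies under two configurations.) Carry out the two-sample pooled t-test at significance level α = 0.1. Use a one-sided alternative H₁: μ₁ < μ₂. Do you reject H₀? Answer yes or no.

x̄₁=59.095, s₁=4.085, n₁=21
x̄₂=60.091, s₂=5.029, n₂=11
s_p² = [20·4.085² + 10·5.029²]/30 = 19.5573
SE = √(s_p²·(1/21+1/11)) = 1.6460
t = (59.095−60.091)/1.6460 = -0.6049
df = 30
p-value (one-sided, H₁ less) = 0.27489
At α=0.1: p ≥ α → fail to reject H₀

reject H₀: no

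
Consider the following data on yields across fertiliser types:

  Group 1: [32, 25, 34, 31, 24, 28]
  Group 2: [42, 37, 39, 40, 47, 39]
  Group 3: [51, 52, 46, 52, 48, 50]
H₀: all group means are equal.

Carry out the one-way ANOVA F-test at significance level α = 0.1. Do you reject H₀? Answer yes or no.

reject H₀: yes

Group means [29.00, 40.67, 49.83], grand mean 39.833
SSB = Σnᵢ(x̄ᵢ−x̄)² = 1308.333; SSW = ΣΣ(x−x̄ᵢ)² = 170.167
MSB = 1308.333/2 = 654.1667; MSW = 170.167/15 = 11.3444
F = MSB/MSW = 57.6641
df = (2, 15)
p-value (upper-tail) = 0.00000
At α=0.1: p < α → reject H₀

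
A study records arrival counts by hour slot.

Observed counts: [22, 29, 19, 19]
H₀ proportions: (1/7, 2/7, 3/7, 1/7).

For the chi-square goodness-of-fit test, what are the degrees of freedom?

df = k − 1 = 4 − 1 = 3

degrees of freedom = 3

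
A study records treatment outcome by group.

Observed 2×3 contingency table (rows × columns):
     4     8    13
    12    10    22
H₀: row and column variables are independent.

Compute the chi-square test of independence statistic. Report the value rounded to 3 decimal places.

Row totals [25, 44], col totals [16, 18, 35], n=69
χ² = (4−5.80)²/5.80 + (8−6.52)²/6.52 + (13−12.68)²/12.68 + (12−10.20)²/10.20 + (10−11.48)²/11.48 + (22−22.32)²/22.32 = 1.4117
df = 2

test statistic = 1.412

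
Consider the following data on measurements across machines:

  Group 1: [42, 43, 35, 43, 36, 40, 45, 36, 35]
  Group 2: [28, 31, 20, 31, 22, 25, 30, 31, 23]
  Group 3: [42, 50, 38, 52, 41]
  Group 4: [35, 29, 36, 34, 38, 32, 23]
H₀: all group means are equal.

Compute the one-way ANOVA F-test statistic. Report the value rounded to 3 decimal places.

Group means [39.44, 26.78, 44.60, 32.43], grand mean 34.867
SSB = Σnᵢ(x̄ᵢ−x̄)² = 1292.775; SSW = ΣΣ(x−x̄ᵢ)² = 578.692
MSB = 1292.775/3 = 430.9249; MSW = 578.692/26 = 22.2574
F = MSB/MSW = 19.3610
df = (3, 26)

test statistic = 19.361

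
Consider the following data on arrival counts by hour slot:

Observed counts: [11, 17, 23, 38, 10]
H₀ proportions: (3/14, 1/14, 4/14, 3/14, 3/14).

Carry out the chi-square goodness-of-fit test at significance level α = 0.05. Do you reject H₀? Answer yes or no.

reject H₀: yes

n = 99; E_i = n·p_i = [21.21, 7.07, 28.29, 21.21, 21.21]
χ² = (11−21.21)²/21.21 + (17−7.07)²/7.07 + (23−28.29)²/28.29 + (38−21.21)²/21.21 + (10−21.21)²/21.21 = 39.0556
df = 4
p-value (upper-tail) = 0.00000
At α=0.05: p < α → reject H₀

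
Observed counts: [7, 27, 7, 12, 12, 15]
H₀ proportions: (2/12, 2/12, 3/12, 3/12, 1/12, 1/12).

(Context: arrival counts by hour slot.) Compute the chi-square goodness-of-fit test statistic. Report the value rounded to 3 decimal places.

test statistic = 43.350

n = 80; E_i = n·p_i = [13.33, 13.33, 20.00, 20.00, 6.67, 6.67]
χ² = (7−13.33)²/13.33 + (27−13.33)²/13.33 + (7−20.00)²/20.00 + (12−20.00)²/20.00 + (12−6.67)²/6.67 + (15−6.67)²/6.67 = 43.3500
df = 5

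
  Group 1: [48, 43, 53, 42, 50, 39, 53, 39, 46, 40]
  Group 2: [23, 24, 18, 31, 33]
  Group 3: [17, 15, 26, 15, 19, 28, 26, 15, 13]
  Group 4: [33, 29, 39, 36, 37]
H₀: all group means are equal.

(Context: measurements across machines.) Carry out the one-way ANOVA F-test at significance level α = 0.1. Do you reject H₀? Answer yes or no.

Group means [45.30, 25.80, 19.33, 34.80], grand mean 32.069
SSB = Σnᵢ(x̄ᵢ−x̄)² = 3444.162; SSW = ΣΣ(x−x̄ᵢ)² = 749.700
MSB = 3444.162/3 = 1148.0540; MSW = 749.700/25 = 29.9880
F = MSB/MSW = 38.2838
df = (3, 25)
p-value (upper-tail) = 0.00000
At α=0.1: p < α → reject H₀

reject H₀: yes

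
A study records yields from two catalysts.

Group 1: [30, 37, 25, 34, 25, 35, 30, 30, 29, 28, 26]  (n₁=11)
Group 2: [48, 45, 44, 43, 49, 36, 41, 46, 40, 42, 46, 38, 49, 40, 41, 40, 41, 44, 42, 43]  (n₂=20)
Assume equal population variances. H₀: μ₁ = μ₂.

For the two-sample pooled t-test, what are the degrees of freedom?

degrees of freedom = 29

df = n₁ + n₂ − 2 = 11 + 20 − 2 = 29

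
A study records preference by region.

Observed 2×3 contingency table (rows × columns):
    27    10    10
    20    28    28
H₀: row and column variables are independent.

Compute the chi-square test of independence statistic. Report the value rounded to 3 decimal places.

test statistic = 11.920

Row totals [47, 76], col totals [47, 38, 38], n=123
χ² = (27−17.96)²/17.96 + (10−14.52)²/14.52 + (10−14.52)²/14.52 + (20−29.04)²/29.04 + (28−23.48)²/23.48 + (28−23.48)²/23.48 = 11.9204
df = 2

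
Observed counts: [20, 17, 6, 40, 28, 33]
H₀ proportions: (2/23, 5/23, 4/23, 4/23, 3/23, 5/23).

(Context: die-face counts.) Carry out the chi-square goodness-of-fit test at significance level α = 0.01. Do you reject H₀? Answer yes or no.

reject H₀: yes

n = 144; E_i = n·p_i = [12.52, 31.30, 25.04, 25.04, 18.78, 31.30]
χ² = (20−12.52)²/12.52 + (17−31.30)²/31.30 + (6−25.04)²/25.04 + (40−25.04)²/25.04 + (28−18.78)²/18.78 + (33−31.30)²/31.30 = 39.0310
df = 5
p-value (upper-tail) = 0.00000
At α=0.01: p < α → reject H₀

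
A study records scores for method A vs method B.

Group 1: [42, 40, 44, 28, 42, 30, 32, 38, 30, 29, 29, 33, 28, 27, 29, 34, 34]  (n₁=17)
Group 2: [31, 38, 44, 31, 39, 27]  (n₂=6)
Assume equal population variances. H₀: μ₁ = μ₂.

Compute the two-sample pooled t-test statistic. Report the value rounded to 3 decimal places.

test statistic = -0.554

x̄₁=33.471, s₁=5.636, n₁=17
x̄₂=35.000, s₂=6.356, n₂=6
s_p² = [16·5.636² + 5·6.356²]/21 = 33.8207
SE = √(s_p²·(1/17+1/6)) = 2.7616
t = (33.471−35.000)/2.7616 = -0.5538
df = 21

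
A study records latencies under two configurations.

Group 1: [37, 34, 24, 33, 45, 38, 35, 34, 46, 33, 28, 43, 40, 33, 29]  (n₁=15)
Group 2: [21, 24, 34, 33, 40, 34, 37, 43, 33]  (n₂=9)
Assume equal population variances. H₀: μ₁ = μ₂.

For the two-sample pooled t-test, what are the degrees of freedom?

degrees of freedom = 22

df = n₁ + n₂ − 2 = 15 + 9 − 2 = 22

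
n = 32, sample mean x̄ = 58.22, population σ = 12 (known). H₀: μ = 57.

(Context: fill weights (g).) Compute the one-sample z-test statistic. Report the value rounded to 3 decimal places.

SE = σ/√n = 12/√32 = 2.1213
z = (x̄−μ₀)/SE = (58.22−57)/2.1213 = 0.5751

test statistic = 0.575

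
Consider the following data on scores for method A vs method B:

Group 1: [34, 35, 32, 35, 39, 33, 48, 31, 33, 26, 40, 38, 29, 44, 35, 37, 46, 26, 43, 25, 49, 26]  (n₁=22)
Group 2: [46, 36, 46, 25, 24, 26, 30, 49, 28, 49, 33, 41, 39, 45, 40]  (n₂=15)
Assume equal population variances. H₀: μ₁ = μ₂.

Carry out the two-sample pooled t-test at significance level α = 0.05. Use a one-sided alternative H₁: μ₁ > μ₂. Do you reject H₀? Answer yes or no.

x̄₁=35.636, s₁=7.201, n₁=22
x̄₂=37.133, s₂=8.959, n₂=15
s_p² = [21·7.201² + 14·8.959²]/35 = 63.2235
SE = √(s_p²·(1/22+1/15)) = 2.6625
t = (35.636−37.133)/2.6625 = -0.5623
df = 35
p-value (one-sided, H₁ greater) = 0.71124
At α=0.05: p ≥ α → fail to reject H₀

reject H₀: no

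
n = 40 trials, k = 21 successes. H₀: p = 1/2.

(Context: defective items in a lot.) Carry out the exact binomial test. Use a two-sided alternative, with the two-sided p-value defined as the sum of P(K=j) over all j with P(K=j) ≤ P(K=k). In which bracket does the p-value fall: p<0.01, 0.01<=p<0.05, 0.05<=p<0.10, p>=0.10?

Exact binomial: n=40, k=21, p₀=1/2=0.5000
P(X=j) = C(n,j)·p₀^j·(1−p₀)^(n−j); p = Σ P(X=j) over j with P(X=j) ≤ P(X=21)
p-value (two-sided) = 0.87463
→ bracket: p>=0.10

p-value bracket: p>=0.10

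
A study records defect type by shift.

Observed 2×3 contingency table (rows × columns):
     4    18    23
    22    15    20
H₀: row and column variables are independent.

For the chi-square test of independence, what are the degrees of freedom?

df = (r−1)(c−1) = (2−1)·(3−1) = 2

degrees of freedom = 2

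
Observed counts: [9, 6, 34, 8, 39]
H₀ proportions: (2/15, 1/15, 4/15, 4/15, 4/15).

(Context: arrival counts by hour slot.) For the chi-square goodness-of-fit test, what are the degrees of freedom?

df = k − 1 = 5 − 1 = 4

degrees of freedom = 4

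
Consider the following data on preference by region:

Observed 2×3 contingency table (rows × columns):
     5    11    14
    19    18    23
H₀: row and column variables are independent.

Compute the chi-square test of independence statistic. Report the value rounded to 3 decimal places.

test statistic = 2.301

Row totals [30, 60], col totals [24, 29, 37], n=90
χ² = (5−8.00)²/8.00 + (11−9.67)²/9.67 + (14−12.33)²/12.33 + (19−16.00)²/16.00 + (18−19.33)²/19.33 + (23−24.67)²/24.67 = 2.3012
df = 2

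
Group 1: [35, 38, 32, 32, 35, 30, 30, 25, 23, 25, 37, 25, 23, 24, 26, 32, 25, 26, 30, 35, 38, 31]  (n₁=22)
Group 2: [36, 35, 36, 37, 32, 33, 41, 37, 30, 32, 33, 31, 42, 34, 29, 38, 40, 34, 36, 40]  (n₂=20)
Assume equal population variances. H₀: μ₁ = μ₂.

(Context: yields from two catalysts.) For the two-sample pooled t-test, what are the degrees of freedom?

df = n₁ + n₂ − 2 = 22 + 20 − 2 = 40

degrees of freedom = 40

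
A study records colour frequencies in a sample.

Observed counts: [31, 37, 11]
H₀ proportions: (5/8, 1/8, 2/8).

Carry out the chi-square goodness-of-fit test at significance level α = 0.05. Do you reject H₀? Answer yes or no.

reject H₀: yes

n = 79; E_i = n·p_i = [49.38, 9.88, 19.75]
χ² = (31−49.38)²/49.38 + (37−9.88)²/9.88 + (11−19.75)²/19.75 = 85.2228
df = 2
p-value (upper-tail) = 0.00000
At α=0.05: p < α → reject H₀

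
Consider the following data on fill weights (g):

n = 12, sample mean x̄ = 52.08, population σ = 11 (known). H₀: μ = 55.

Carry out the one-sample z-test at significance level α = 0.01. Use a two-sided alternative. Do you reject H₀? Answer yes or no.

SE = σ/√n = 11/√12 = 3.1754
z = (x̄−μ₀)/SE = (52.08−55)/3.1754 = -0.9196
p-value (two-sided) = 0.35780
At α=0.01: p ≥ α → fail to reject H₀

reject H₀: no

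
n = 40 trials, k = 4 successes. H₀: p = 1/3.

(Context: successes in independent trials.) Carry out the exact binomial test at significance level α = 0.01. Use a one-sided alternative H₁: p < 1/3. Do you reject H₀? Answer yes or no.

Exact binomial: n=40, k=4, p₀=1/3=0.3333
P(X≤4) from Σ C(n,i)·p₀^i·(1−p₀)^(n−i)
p-value (one-sided, H₁ less) = 0.00065
At α=0.01: p < α → reject H₀

reject H₀: yes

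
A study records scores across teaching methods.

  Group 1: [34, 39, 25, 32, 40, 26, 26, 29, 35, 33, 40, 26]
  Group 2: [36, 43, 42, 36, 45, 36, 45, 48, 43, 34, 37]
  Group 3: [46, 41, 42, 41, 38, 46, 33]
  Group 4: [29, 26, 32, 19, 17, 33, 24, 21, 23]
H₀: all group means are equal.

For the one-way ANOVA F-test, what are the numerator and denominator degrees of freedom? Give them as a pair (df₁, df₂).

degrees of freedom = [3, 35]

k = 4 groups, N = 39 total
df = (k−1, N−k) = (4−1, 39−4) = (3, 35)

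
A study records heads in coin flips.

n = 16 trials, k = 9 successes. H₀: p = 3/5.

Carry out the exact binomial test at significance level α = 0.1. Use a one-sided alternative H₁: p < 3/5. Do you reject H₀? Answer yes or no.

reject H₀: no

Exact binomial: n=16, k=9, p₀=3/5=0.6000
P(X≤9) from Σ C(n,i)·p₀^i·(1−p₀)^(n−i)
p-value (one-sided, H₁ less) = 0.47283
At α=0.1: p ≥ α → fail to reject H₀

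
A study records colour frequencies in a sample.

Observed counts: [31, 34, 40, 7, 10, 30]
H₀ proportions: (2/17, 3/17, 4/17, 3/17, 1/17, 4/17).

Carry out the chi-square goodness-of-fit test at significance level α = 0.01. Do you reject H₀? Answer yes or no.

reject H₀: yes

n = 152; E_i = n·p_i = [17.88, 26.82, 35.76, 26.82, 8.94, 35.76]
χ² = (31−17.88)²/17.88 + (34−26.82)²/26.82 + (40−35.76)²/35.76 + (7−26.82)²/26.82 + (10−8.94)²/8.94 + (30−35.76)²/35.76 = 27.7489
df = 5
p-value (upper-tail) = 0.00004
At α=0.01: p < α → reject H₀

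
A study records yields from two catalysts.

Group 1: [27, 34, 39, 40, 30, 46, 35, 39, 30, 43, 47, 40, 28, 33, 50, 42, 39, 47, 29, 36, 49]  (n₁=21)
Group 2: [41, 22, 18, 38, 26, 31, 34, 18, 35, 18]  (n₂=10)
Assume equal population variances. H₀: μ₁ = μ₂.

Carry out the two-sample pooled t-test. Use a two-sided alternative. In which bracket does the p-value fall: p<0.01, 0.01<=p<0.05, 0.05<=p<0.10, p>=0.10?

x̄₁=38.238, s₁=7.162, n₁=21
x̄₂=28.100, s₂=8.837, n₂=10
s_p² = [20·7.162² + 9·8.837²]/29 = 59.6107
SE = √(s_p²·(1/21+1/10)) = 2.9664
t = (38.238−28.100)/2.9664 = 3.4176
df = 29
p-value (two-sided) = 0.00189
→ bracket: p<0.01

p-value bracket: p<0.01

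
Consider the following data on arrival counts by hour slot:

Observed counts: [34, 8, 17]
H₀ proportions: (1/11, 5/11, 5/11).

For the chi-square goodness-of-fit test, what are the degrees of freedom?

degrees of freedom = 2

df = k − 1 = 3 − 1 = 2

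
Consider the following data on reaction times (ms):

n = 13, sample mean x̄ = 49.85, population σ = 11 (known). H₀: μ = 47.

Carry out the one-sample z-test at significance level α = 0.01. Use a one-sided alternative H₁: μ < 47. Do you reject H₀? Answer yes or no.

SE = σ/√n = 11/√13 = 3.0509
z = (x̄−μ₀)/SE = (49.85−47)/3.0509 = 0.9342
p-value (one-sided, H₁ less) = 0.82489
At α=0.01: p ≥ α → fail to reject H₀

reject H₀: no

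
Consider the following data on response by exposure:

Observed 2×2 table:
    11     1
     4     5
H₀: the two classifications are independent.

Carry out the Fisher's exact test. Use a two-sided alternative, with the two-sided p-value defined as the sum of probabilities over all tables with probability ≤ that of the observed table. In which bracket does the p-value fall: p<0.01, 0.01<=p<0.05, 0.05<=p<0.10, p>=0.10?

Margins: r₁=12, r₂=9, c₁=15, c₂=6, n=21
p_obs = C(12,11)·C(9,4)/C(21,15); sum pmf over tables with pmf ≤ p_obs
p-value (two-sided) = 0.04644
→ bracket: 0.01<=p<0.05

p-value bracket: 0.01<=p<0.05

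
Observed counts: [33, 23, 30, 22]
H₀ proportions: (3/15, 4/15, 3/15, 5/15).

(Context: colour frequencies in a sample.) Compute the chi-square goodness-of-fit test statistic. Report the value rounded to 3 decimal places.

test statistic = 15.896

n = 108; E_i = n·p_i = [21.60, 28.80, 21.60, 36.00]
χ² = (33−21.60)²/21.60 + (23−28.80)²/28.80 + (30−21.60)²/21.60 + (22−36.00)²/36.00 = 15.8958
df = 3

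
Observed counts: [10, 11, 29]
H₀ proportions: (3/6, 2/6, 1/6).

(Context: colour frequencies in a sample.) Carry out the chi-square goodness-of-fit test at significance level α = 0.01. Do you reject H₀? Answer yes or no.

reject H₀: yes

n = 50; E_i = n·p_i = [25.00, 16.67, 8.33]
χ² = (10−25.00)²/25.00 + (11−16.67)²/16.67 + (29−8.33)²/8.33 = 62.1800
df = 2
p-value (upper-tail) = 0.00000
At α=0.01: p < α → reject H₀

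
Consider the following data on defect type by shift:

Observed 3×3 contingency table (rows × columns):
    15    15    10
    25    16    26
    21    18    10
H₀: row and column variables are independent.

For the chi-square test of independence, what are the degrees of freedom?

degrees of freedom = 4

df = (r−1)(c−1) = (3−1)·(3−1) = 4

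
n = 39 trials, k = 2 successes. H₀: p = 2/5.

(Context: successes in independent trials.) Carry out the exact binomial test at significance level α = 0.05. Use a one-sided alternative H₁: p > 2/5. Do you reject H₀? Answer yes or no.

reject H₀: no

Exact binomial: n=39, k=2, p₀=2/5=0.4000
P(X≥2) from Σ C(n,i)·p₀^i·(1−p₀)^(n−i)
p-value (one-sided, H₁ greater) = 1.00000
At α=0.05: p ≥ α → fail to reject H₀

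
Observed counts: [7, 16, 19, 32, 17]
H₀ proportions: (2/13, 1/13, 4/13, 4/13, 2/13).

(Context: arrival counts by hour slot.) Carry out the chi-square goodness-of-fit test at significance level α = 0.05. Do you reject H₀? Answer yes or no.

n = 91; E_i = n·p_i = [14.00, 7.00, 28.00, 28.00, 14.00]
χ² = (7−14.00)²/14.00 + (16−7.00)²/7.00 + (19−28.00)²/28.00 + (32−28.00)²/28.00 + (17−14.00)²/14.00 = 19.1786
df = 4
p-value (upper-tail) = 0.00072
At α=0.05: p < α → reject H₀

reject H₀: yes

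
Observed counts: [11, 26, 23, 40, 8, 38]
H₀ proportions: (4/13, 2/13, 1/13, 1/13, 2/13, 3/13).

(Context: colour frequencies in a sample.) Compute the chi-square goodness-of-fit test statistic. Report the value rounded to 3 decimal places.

n = 146; E_i = n·p_i = [44.92, 22.46, 11.23, 11.23, 22.46, 33.69]
χ² = (11−44.92)²/44.92 + (26−22.46)²/22.46 + (23−11.23)²/11.23 + (40−11.23)²/11.23 + (8−22.46)²/22.46 + (38−33.69)²/33.69 = 122.0656
df = 5

test statistic = 122.066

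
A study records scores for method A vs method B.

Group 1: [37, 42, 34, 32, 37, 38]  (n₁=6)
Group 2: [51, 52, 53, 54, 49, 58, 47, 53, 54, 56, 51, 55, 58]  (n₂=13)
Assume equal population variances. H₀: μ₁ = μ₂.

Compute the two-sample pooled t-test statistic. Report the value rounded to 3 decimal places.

test statistic = -10.126

x̄₁=36.667, s₁=3.445, n₁=6
x̄₂=53.154, s₂=3.236, n₂=13
s_p² = [5·3.445² + 12·3.236²]/17 = 10.8839
SE = √(s_p²·(1/6+1/13)) = 1.6282
t = (36.667−53.154)/1.6282 = -10.1257
df = 17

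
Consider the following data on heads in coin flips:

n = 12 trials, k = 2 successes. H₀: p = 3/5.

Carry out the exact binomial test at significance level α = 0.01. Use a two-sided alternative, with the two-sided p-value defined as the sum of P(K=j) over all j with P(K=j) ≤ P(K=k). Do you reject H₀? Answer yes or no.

reject H₀: yes

Exact binomial: n=12, k=2, p₀=3/5=0.6000
P(X=j) = C(n,j)·p₀^j·(1−p₀)^(n−j); p = Σ P(X=j) over j with P(X=j) ≤ P(X=2)
p-value (two-sided) = 0.00499
At α=0.01: p < α → reject H₀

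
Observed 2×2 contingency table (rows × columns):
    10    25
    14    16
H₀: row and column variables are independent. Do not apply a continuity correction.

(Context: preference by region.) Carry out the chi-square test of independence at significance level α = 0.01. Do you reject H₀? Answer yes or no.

reject H₀: no

Row totals [35, 30], col totals [24, 41], n=65
χ² = (10−12.92)²/12.92 + (25−22.08)²/22.08 + (14−11.08)²/11.08 + (16−18.92)²/18.92 = 2.2711
df = 1
p-value (upper-tail) = 0.13181
At α=0.01: p ≥ α → fail to reject H₀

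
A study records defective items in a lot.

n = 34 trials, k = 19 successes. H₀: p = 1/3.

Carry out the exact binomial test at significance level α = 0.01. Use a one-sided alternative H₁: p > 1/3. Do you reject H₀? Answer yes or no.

Exact binomial: n=34, k=19, p₀=1/3=0.3333
P(X≥19) from Σ C(n,i)·p₀^i·(1−p₀)^(n−i)
p-value (one-sided, H₁ greater) = 0.00565
At α=0.01: p < α → reject H₀

reject H₀: yes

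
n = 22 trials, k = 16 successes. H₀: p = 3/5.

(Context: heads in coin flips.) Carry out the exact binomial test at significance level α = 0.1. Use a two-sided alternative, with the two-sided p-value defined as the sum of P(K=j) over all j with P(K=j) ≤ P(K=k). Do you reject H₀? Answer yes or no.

reject H₀: no

Exact binomial: n=22, k=16, p₀=3/5=0.6000
P(X=j) = C(n,j)·p₀^j·(1−p₀)^(n−j); p = Σ P(X=j) over j with P(X=j) ≤ P(X=16)
p-value (two-sided) = 0.27915
At α=0.1: p ≥ α → fail to reject H₀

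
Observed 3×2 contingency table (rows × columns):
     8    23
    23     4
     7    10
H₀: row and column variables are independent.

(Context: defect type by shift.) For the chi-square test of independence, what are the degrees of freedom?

degrees of freedom = 2

df = (r−1)(c−1) = (3−1)·(2−1) = 2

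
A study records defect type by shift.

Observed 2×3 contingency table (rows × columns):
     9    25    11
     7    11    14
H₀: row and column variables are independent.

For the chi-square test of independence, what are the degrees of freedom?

degrees of freedom = 2

df = (r−1)(c−1) = (2−1)·(3−1) = 2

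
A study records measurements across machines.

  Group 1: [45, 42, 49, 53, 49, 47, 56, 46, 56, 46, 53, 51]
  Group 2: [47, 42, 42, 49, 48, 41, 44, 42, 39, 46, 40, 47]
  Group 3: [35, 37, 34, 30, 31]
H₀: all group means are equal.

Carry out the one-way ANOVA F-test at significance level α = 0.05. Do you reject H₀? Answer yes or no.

Group means [49.42, 43.92, 33.40], grand mean 44.379
SSB = Σnᵢ(x̄ᵢ−x̄)² = 909.794; SSW = ΣΣ(x−x̄ᵢ)² = 377.033
MSB = 909.794/2 = 454.8971; MSW = 377.033/26 = 14.5013
F = MSB/MSW = 31.3694
df = (2, 26)
p-value (upper-tail) = 0.00000
At α=0.05: p < α → reject H₀

reject H₀: yes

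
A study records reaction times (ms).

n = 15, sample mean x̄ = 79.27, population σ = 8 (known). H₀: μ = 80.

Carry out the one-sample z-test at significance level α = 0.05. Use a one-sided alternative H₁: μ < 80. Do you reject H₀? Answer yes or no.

reject H₀: no

SE = σ/√n = 8/√15 = 2.0656
z = (x̄−μ₀)/SE = (79.27−80)/2.0656 = -0.3534
p-value (one-sided, H₁ less) = 0.36189
At α=0.05: p ≥ α → fail to reject H₀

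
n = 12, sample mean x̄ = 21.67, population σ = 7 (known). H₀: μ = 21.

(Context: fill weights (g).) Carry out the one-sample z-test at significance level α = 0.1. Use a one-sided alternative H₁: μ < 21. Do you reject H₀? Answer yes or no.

SE = σ/√n = 7/√12 = 2.0207
z = (x̄−μ₀)/SE = (21.67−21)/2.0207 = 0.3316
p-value (one-sided, H₁ less) = 0.62989
At α=0.1: p ≥ α → fail to reject H₀

reject H₀: no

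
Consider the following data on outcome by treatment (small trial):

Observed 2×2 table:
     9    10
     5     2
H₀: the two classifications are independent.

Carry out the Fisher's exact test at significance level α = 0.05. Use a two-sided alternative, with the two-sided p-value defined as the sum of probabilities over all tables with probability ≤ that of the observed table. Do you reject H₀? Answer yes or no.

Margins: r₁=19, r₂=7, c₁=14, c₂=12, n=26
p_obs = C(19,9)·C(7,5)/C(26,14); sum pmf over tables with pmf ≤ p_obs
p-value (two-sided) = 0.39130
At α=0.05: p ≥ α → fail to reject H₀

reject H₀: no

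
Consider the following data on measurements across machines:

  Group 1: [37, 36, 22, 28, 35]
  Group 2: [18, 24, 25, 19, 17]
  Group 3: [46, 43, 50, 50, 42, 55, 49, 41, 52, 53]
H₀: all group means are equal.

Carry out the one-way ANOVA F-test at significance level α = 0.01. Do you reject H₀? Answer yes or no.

reject H₀: yes

Group means [31.60, 20.60, 48.10], grand mean 37.100
SSB = Σnᵢ(x̄ᵢ−x̄)² = 2722.500; SSW = ΣΣ(x−x̄ᵢ)² = 431.300
MSB = 2722.500/2 = 1361.2500; MSW = 431.300/17 = 25.3706
F = MSB/MSW = 53.6546
df = (2, 17)
p-value (upper-tail) = 0.00000
At α=0.01: p < α → reject H₀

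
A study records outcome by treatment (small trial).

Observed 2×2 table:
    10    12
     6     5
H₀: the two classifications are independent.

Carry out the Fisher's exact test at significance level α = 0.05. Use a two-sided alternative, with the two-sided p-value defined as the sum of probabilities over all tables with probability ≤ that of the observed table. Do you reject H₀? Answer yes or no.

Margins: r₁=22, r₂=11, c₁=16, c₂=17, n=33
p_obs = C(22,10)·C(11,6)/C(33,16); sum pmf over tables with pmf ≤ p_obs
p-value (two-sided) = 0.72068
At α=0.05: p ≥ α → fail to reject H₀

reject H₀: no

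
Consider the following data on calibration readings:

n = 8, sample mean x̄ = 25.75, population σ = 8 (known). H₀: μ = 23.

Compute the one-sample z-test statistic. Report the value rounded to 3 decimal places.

test statistic = 0.972

SE = σ/√n = 8/√8 = 2.8284
z = (x̄−μ₀)/SE = (25.75−23)/2.8284 = 0.9723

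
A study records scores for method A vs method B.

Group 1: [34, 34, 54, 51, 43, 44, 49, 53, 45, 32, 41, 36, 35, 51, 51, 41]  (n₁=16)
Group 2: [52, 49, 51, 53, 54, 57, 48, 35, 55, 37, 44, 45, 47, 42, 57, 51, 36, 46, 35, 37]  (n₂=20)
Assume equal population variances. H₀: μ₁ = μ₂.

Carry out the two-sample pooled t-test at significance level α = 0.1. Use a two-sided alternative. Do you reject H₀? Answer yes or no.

reject H₀: no

x̄₁=43.375, s₁=7.553, n₁=16
x̄₂=46.550, s₂=7.451, n₂=20
s_p² = [15·7.553² + 19·7.451²]/34 = 56.1971
SE = √(s_p²·(1/16+1/20)) = 2.5144
t = (43.375−46.550)/2.5144 = -1.2627
df = 34
p-value (two-sided) = 0.21528
At α=0.1: p ≥ α → fail to reject H₀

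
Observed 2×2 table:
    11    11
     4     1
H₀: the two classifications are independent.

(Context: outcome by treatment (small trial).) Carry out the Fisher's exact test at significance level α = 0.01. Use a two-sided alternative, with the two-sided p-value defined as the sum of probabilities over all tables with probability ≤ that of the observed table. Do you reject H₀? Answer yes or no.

reject H₀: no

Margins: r₁=22, r₂=5, c₁=15, c₂=12, n=27
p_obs = C(22,11)·C(5,4)/C(27,15); sum pmf over tables with pmf ≤ p_obs
p-value (two-sided) = 0.34188
At α=0.01: p ≥ α → fail to reject H₀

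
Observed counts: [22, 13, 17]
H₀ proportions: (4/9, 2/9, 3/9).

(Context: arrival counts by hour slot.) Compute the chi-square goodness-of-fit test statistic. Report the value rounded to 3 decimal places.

test statistic = 0.240

n = 52; E_i = n·p_i = [23.11, 11.56, 17.33]
χ² = (22−23.11)²/23.11 + (13−11.56)²/11.56 + (17−17.33)²/17.33 = 0.2404
df = 2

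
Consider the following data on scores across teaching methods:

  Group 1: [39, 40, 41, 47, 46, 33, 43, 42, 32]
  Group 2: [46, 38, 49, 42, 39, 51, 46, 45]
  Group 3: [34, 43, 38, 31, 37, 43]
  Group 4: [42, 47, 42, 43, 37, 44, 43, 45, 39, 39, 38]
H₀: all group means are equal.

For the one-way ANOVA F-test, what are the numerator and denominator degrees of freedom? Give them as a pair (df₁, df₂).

k = 4 groups, N = 34 total
df = (k−1, N−k) = (4−1, 34−4) = (3, 30)

degrees of freedom = [3, 30]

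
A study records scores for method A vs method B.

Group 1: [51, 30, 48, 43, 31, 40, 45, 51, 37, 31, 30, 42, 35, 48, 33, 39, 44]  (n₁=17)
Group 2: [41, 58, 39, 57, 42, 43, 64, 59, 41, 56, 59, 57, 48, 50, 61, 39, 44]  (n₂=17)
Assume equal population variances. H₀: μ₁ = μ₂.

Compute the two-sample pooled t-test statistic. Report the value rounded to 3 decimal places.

x̄₁=39.882, s₁=7.373, n₁=17
x̄₂=50.471, s₂=8.769, n₂=17
s_p² = [16·7.373² + 16·8.769²]/32 = 65.6250
SE = √(s_p²·(1/17+1/17)) = 2.7786
t = (39.882−50.471)/2.7786 = -3.8106
df = 32

test statistic = -3.811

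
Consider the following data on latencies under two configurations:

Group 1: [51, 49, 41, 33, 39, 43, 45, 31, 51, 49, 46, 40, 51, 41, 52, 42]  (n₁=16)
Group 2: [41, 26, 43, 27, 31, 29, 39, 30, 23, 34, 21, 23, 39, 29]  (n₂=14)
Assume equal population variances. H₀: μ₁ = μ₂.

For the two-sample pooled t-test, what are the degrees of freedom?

degrees of freedom = 28

df = n₁ + n₂ − 2 = 16 + 14 − 2 = 28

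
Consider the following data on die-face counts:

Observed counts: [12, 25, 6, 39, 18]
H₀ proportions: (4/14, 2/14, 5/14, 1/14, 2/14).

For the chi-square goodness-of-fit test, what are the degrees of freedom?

df = k − 1 = 5 − 1 = 4

degrees of freedom = 4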